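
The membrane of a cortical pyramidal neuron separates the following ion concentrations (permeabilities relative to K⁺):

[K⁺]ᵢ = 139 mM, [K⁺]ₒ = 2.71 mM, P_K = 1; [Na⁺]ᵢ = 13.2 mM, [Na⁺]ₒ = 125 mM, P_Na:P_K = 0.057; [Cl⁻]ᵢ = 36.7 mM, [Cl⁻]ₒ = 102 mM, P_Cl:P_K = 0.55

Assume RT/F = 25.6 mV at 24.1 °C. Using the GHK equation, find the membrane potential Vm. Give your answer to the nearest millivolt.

-48 mV

Vm = 25.6 · ln[(Σ P·[cation]ₒ + Σ P·[anion]ᵢ) / (Σ P·[cation]ᵢ + Σ P·[anion]ₒ)]
Numerator = 1×2.71 + 0.057×125 + 0.55×36.7 = 30.02
Denominator = 1×139 + 0.057×13.2 + 0.55×102 = 195.9
Vm = 25.6 · ln(0.15328) = 25.6 × (-1.8755) = -48.01 mV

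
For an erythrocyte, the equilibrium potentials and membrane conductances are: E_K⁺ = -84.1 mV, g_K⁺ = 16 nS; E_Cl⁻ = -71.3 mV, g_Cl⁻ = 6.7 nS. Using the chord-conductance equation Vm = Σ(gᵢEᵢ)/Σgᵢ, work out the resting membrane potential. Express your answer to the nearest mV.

-80 mV

Σ gᵢEᵢ = 16·(-84.1) + 6.7·(-71.3) = -1823.31
Σ gᵢ = 16 + 6.7 = 22.7
Vm = -1823.31 / 22.7 = -80.32 mV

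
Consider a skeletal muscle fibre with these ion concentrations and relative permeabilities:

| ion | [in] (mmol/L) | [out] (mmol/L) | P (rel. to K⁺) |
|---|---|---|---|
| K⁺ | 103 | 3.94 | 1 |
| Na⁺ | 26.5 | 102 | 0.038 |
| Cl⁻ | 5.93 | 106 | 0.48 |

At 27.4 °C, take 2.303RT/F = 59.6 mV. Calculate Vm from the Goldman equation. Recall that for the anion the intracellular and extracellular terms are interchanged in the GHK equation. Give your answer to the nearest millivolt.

-69 mV

Vm = 59.6 · log₁₀[(Σ P·[cation]ₒ + Σ P·[anion]ᵢ) / (Σ P·[cation]ᵢ + Σ P·[anion]ₒ)]
Numerator = 1×3.94 + 0.038×102 + 0.48×5.93 = 10.66
Denominator = 1×103 + 0.038×26.5 + 0.48×106 = 154.9
Vm = 59.6 · log₁₀(0.06884) = 59.6 × (-1.1622) = -69.26 mV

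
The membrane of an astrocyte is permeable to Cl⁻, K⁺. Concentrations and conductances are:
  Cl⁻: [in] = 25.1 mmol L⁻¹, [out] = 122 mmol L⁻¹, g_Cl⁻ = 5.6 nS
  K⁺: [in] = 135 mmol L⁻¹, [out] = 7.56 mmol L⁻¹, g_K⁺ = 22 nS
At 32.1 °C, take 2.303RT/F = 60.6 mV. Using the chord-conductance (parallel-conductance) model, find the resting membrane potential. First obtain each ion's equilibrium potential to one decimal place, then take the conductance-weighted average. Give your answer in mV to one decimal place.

E_Cl⁻ = (60.6/-1)·log₁₀(122/25.1) = -41.6 mV
E_K⁺ = (60.6/1)·log₁₀(7.56/135) = -75.9 mV
Vm = (Σ gᵢEᵢ)/(Σ gᵢ) = (5.6·-41.6 + 22·-75.9) / (5.6 + 22)
= -1902.76 / 27.6 = -68.94 mV

-68.9 mV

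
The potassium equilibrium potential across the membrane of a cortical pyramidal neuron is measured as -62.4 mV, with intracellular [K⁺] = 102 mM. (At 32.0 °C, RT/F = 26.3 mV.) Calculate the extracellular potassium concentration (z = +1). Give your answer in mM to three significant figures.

Nernst: E = (26.3/1) · ln([out]/[in]), so ln([out]/[in]) = -62.4 × 1 / 26.3 = -2.3726.
[out]/[in] = e^(-2.3726) = 0.09324.
[out] = 0.09324 × 102 = 9.51 mM.

9.51 mM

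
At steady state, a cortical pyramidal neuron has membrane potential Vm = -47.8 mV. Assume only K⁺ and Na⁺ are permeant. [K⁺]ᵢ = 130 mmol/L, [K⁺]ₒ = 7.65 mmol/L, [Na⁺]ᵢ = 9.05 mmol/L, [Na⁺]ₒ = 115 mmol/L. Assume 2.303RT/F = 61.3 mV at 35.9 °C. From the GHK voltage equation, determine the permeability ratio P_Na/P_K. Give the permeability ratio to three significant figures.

0.123

Let α = P_Na/P_K. GHK: Vm = 61.3·log₁₀[(Kₒ + α·Naₒ)/(Kᵢ + α·Naᵢ)].
10^(Vm/61.3) = 10^(-47.8/61.3) = 0.16605
So 0.16605·(Kᵢ + α·Naᵢ) = Kₒ + α·Naₒ → α = (0.16605·130.0 − 7.65) / (115.0 − 0.16605·9.05)
α = (21.59 − 7.65) / (115.0 − 1.503) = 13.94/113.5 = 0.1228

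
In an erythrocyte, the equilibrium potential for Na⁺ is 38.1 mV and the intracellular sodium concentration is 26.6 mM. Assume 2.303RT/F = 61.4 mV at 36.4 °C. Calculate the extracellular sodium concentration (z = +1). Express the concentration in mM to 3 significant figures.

Nernst: E = (61.4/1) · log₁₀([out]/[in]), so log₁₀([out]/[in]) = 38.1 × 1 / 61.4 = 0.6205.
[out]/[in] = 10^(0.6205) = 4.174.
[out] = 4.174 × 26.6 = 111 mM.

111 mM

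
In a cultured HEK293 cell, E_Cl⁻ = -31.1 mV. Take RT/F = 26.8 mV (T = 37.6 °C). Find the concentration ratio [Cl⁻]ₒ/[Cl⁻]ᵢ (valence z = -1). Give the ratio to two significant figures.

3.2

ln([out]/[in]) = E·z/(26.8) = -31.1 × -1 / 26.8 = 1.1604
[out]/[in] = e^(1.1604) = 3.191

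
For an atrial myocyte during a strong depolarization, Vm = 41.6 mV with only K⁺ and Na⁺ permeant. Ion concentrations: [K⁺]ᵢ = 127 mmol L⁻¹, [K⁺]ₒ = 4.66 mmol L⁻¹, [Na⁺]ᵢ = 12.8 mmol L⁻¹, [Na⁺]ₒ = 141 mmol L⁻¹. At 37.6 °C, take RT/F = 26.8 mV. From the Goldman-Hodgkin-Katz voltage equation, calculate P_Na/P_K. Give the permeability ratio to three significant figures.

Let α = P_Na/P_K. GHK: Vm = 26.8·ln[(Kₒ + α·Naₒ)/(Kᵢ + α·Naᵢ)].
e^(Vm/26.8) = e^(41.6/26.8) = 4.722
So 4.722·(Kᵢ + α·Naᵢ) = Kₒ + α·Naₒ → α = (4.722·127.0 − 4.66) / (141.0 − 4.722·12.8)
α = (599.7 − 4.66) / (141.0 − 60.44) = 595/80.56 = 7.386

7.39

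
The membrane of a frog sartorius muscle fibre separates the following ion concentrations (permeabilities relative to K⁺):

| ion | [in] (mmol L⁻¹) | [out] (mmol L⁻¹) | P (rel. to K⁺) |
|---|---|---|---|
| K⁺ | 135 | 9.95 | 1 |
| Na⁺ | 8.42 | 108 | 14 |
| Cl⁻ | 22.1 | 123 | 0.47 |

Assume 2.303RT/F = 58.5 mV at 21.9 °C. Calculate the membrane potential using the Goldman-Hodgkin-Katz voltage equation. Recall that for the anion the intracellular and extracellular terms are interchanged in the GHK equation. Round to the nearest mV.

41 mV

Vm = 58.5 · log₁₀[(Σ P·[cation]ₒ + Σ P·[anion]ᵢ) / (Σ P·[cation]ᵢ + Σ P·[anion]ₒ)]
Numerator = 1×9.95 + 14×108 + 0.47×22.1 = 1532
Denominator = 1×135 + 14×8.42 + 0.47×123 = 310.7
Vm = 58.5 · log₁₀(4.932) = 58.5 × (0.6930) = 40.54 mV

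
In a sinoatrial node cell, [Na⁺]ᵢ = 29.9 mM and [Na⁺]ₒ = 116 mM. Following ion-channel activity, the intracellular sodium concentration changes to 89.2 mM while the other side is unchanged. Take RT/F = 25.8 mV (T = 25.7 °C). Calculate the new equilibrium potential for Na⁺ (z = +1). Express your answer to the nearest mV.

After the shift: [Na⁺]_out = 116, [Na⁺]_in = 89.2 mM.
E_new = (25.8/1)·ln(116/89.2) = 25.80 · (0.2627) = 6.78 mV

7 mV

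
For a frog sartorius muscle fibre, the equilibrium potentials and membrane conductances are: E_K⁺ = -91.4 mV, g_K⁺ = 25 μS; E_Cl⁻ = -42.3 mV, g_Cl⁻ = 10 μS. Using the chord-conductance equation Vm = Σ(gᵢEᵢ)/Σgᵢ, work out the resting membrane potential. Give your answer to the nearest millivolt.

Σ gᵢEᵢ = 25·(-91.4) + 10·(-42.3) = -2708.00
Σ gᵢ = 25 + 10 = 35
Vm = -2708.00 / 35 = -77.37 mV

-77 mV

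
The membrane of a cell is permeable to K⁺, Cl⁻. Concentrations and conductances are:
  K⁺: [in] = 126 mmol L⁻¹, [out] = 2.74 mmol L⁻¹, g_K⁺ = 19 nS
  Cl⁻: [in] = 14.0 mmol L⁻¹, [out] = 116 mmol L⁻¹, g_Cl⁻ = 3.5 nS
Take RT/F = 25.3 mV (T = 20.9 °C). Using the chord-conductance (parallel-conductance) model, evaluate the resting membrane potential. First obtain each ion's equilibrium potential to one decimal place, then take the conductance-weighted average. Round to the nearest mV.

-90 mV

E_K⁺ = (25.3/1)·ln(2.74/126) = -96.9 mV
E_Cl⁻ = (25.3/-1)·ln(116/14.0) = -53.5 mV
Vm = (Σ gᵢEᵢ)/(Σ gᵢ) = (19·-96.9 + 3.5·-53.5) / (19 + 3.5)
= -2028.35 / 22.5 = -90.15 mV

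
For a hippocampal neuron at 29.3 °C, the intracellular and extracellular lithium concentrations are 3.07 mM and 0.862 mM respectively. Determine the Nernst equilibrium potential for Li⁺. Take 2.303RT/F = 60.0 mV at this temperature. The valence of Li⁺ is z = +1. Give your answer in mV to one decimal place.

E = (60.0/z) · log₁₀([Li⁺]_out/[Li⁺]_in) with z = +1.
= (60.0/1) · log₁₀(0.862/3.07) = 60.00 · log₁₀(0.2808)
= 60.00 · (-0.5516) = -33.10 mV

-33.1 mV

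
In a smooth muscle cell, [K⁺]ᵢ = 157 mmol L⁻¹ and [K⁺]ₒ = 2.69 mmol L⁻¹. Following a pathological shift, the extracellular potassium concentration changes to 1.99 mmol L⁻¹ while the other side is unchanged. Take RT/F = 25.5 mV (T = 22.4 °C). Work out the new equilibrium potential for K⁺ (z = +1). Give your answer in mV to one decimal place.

-111.4 mV

After the shift: [K⁺]_out = 1.99, [K⁺]_in = 157 mmol L⁻¹.
E_new = (25.5/1)·ln(1.99/157) = 25.50 · (-4.3681) = -111.39 mV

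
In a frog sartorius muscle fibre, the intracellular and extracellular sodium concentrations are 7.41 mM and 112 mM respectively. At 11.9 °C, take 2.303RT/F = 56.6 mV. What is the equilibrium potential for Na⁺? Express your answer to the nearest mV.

67 mV

E = (56.6/z) · log₁₀([Na⁺]_out/[Na⁺]_in) with z = +1.
= (56.6/1) · log₁₀(112/7.41) = 56.60 · log₁₀(15.11)
= 56.60 · (1.1794) = 66.75 mV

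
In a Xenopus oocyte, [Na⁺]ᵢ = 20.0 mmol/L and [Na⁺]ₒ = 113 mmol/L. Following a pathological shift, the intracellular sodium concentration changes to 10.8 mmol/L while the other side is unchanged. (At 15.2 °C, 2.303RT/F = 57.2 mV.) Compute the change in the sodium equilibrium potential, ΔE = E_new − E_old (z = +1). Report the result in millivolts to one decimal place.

15.3 mV

E_old = (57.2/1)·log₁₀(113/20.0) = 43.02 mV
E_new = (57.2/1)·log₁₀(113/10.8) = 58.32 mV
ΔE = 58.32 − (43.02) = 15.31 mV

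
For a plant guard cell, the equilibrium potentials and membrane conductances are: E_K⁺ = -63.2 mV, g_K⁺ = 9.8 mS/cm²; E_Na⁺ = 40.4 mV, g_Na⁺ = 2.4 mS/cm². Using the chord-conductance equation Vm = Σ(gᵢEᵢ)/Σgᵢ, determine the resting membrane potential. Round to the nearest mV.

-43 mV

Σ gᵢEᵢ = 9.8·(-63.2) + 2.4·(40.4) = -522.40
Σ gᵢ = 9.8 + 2.4 = 12.2
Vm = -522.40 / 12.2 = -42.82 mV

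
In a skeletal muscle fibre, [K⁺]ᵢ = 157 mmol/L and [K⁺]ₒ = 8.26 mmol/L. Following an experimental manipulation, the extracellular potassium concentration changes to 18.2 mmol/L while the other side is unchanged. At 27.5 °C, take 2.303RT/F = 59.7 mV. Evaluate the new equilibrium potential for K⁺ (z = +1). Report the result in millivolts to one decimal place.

After the shift: [K⁺]_out = 18.2, [K⁺]_in = 157 mmol/L.
E_new = (59.7/1)·log₁₀(18.2/157) = 59.70 · (-0.9358) = -55.87 mV

-55.9 mV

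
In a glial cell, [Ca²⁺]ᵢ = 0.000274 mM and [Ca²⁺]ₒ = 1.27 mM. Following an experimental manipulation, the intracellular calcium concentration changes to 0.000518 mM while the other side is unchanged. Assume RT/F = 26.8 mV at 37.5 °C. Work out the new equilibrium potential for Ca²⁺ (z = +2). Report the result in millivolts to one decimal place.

After the shift: [Ca²⁺]_out = 1.27, [Ca²⁺]_in = 0.000518 mM.
E_new = (26.8/2)·ln(1.27/0.000518) = 13.40 · (7.8046) = 104.58 mV

104.6 mV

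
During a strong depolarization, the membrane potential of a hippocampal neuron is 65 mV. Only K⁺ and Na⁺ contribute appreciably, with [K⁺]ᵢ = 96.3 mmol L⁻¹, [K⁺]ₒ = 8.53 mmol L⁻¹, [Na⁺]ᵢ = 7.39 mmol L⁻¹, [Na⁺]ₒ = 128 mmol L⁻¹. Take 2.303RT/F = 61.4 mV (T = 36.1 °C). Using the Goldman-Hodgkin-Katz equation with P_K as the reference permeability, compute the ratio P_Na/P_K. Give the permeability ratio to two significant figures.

25

Let α = P_Na/P_K. GHK: Vm = 61.4·log₁₀[(Kₒ + α·Naₒ)/(Kᵢ + α·Naᵢ)].
10^(Vm/61.4) = 10^(65.0/61.4) = 11.445
So 11.445·(Kᵢ + α·Naᵢ) = Kₒ + α·Naₒ → α = (11.445·96.3 − 8.53) / (128.0 − 11.445·7.39)
α = (1102 − 8.53) / (128.0 − 84.58) = 1094/43.42 = 25.19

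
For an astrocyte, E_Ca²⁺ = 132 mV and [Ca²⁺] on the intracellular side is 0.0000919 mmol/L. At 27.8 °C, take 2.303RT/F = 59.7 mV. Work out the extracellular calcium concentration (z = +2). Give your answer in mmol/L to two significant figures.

2.4 mmol/L

Nernst: E = (59.7/2) · log₁₀([out]/[in]), so log₁₀([out]/[in]) = 132.0 × 2 / 59.7 = 4.4221.
[out]/[in] = 10^(4.4221) = 2.643e+04.
[out] = 2.643e+04 × 0.0000919 = 2.429 mmol/L.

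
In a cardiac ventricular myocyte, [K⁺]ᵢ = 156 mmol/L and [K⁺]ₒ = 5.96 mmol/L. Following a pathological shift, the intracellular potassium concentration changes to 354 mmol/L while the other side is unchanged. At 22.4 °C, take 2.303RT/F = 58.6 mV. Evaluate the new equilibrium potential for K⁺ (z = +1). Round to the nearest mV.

After the shift: [K⁺]_out = 5.96, [K⁺]_in = 354 mmol/L.
E_new = (58.6/1)·log₁₀(5.96/354) = 58.60 · (-1.7738) = -103.94 mV

-104 mV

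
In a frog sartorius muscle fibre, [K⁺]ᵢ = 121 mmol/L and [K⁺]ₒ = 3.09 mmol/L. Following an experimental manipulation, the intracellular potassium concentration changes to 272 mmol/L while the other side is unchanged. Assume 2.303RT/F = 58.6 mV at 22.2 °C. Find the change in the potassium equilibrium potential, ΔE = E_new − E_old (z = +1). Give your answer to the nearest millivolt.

-21 mV

E_old = (58.6/1)·log₁₀(3.09/121) = -93.34 mV
E_new = (58.6/1)·log₁₀(3.09/272) = -113.95 mV
ΔE = -113.95 − (-93.34) = -20.61 mV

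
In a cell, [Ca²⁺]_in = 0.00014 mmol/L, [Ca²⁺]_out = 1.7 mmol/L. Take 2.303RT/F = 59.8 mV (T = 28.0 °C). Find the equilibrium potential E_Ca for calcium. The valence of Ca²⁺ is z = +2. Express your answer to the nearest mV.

E = (59.8/z) · log₁₀([Ca²⁺]_out/[Ca²⁺]_in) with z = +2.
= (59.8/2) · log₁₀(1.7/0.00014) = 29.90 · log₁₀(1.214e+04)
= 29.90 · (4.0843) = 122.12 mV

122 mV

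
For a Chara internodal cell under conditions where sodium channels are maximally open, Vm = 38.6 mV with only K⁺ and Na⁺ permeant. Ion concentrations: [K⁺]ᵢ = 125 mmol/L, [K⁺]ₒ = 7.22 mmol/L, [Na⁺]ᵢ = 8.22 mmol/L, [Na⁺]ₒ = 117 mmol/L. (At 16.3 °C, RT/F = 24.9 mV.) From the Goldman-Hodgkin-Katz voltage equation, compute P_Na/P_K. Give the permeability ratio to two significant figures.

7.4

Let α = P_Na/P_K. GHK: Vm = 24.9·ln[(Kₒ + α·Naₒ)/(Kᵢ + α·Naᵢ)].
e^(Vm/24.9) = e^(38.6/24.9) = 4.7124
So 4.7124·(Kᵢ + α·Naᵢ) = Kₒ + α·Naₒ → α = (4.7124·125.0 − 7.22) / (117.0 − 4.7124·8.22)
α = (589.1 − 7.22) / (117.0 − 38.74) = 581.8/78.26 = 7.434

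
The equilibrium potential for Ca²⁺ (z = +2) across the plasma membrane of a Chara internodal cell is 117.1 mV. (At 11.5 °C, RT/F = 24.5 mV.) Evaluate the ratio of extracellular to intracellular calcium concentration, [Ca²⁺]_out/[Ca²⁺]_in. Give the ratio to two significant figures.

14000

ln([out]/[in]) = E·z/(24.5) = 117.1 × 2 / 24.5 = 9.5592
[out]/[in] = e^(9.5592) = 1.417e+04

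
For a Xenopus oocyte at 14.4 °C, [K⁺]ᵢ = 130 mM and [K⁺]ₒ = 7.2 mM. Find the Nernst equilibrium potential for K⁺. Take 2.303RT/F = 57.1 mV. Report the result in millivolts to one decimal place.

-71.8 mV

E = (57.1/z) · log₁₀([K⁺]_out/[K⁺]_in) with z = +1.
= (57.1/1) · log₁₀(7.2/130) = 57.10 · log₁₀(0.05538)
= 57.10 · (-1.2566) = -71.75 mV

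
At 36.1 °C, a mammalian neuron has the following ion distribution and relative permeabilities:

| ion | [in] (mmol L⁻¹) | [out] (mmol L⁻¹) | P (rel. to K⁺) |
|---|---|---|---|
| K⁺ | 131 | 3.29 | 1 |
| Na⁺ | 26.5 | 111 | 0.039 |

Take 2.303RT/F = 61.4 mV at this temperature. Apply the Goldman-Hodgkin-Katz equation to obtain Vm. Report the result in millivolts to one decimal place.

-76.1 mV

Vm = 61.4 · log₁₀[(Σ P·[cation]ₒ + Σ P·[anion]ᵢ) / (Σ P·[cation]ᵢ + Σ P·[anion]ₒ)]
Numerator = 1×3.29 + 0.039×111 = 7.619
Denominator = 1×131 + 0.039×26.5 = 132
Vm = 61.4 · log₁₀(0.057705) = 61.4 × (-1.2388) = -76.06 mV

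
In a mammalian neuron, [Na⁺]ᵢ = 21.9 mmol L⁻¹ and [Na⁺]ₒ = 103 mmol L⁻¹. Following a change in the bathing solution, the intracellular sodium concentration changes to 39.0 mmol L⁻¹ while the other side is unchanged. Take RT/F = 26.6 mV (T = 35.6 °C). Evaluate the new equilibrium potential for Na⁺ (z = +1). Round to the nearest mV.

26 mV

After the shift: [Na⁺]_out = 103, [Na⁺]_in = 39.0 mmol L⁻¹.
E_new = (26.6/1)·ln(103/39.0) = 26.60 · (0.9712) = 25.83 mV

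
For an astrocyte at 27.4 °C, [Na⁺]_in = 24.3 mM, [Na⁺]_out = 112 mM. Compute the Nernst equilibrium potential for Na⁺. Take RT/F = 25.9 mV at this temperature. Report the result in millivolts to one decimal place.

39.6 mV

E = (25.9/z) · ln([Na⁺]_out/[Na⁺]_in) with z = +1.
= (25.9/1) · ln(112/24.3) = 25.90 · ln(4.609)
= 25.90 · (1.5280) = 39.58 mV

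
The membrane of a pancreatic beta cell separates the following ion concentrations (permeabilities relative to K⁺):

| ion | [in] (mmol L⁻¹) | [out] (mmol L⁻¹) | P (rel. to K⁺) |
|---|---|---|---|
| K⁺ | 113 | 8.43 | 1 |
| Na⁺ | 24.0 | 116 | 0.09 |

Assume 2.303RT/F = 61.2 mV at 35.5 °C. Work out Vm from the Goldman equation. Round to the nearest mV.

-48 mV

Vm = 61.2 · log₁₀[(Σ P·[cation]ₒ + Σ P·[anion]ᵢ) / (Σ P·[cation]ᵢ + Σ P·[anion]ₒ)]
Numerator = 1×8.43 + 0.09×116 = 18.87
Denominator = 1×113 + 0.09×24.0 = 115.2
Vm = 61.2 · log₁₀(0.16386) = 61.2 × (-0.7855) = -48.07 mV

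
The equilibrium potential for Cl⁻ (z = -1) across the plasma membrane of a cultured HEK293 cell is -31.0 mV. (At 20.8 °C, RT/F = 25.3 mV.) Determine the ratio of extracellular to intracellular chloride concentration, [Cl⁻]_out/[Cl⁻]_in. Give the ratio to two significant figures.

3.4

ln([out]/[in]) = E·z/(25.3) = -31.0 × -1 / 25.3 = 1.2253
[out]/[in] = e^(1.2253) = 3.405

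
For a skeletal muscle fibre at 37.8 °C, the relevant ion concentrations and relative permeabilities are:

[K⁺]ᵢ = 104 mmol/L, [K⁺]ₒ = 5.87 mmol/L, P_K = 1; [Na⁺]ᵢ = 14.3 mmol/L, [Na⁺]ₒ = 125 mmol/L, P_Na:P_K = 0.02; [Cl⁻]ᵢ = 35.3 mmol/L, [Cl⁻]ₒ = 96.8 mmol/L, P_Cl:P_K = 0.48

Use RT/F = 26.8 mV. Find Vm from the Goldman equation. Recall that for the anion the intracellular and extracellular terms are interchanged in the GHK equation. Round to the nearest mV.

-48 mV

Vm = 26.8 · ln[(Σ P·[cation]ₒ + Σ P·[anion]ᵢ) / (Σ P·[cation]ᵢ + Σ P·[anion]ₒ)]
Numerator = 1×5.87 + 0.02×125 + 0.48×35.3 = 25.31
Denominator = 1×104 + 0.02×14.3 + 0.48×96.8 = 150.8
Vm = 26.8 · ln(0.16792) = 26.8 × (-1.7843) = -47.82 mV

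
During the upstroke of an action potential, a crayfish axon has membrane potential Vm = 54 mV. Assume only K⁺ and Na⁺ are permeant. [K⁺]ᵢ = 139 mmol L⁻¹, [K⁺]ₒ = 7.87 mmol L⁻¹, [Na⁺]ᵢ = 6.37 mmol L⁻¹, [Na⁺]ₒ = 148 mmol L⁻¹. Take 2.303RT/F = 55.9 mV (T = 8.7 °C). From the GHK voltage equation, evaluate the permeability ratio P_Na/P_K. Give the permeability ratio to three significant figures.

Let α = P_Na/P_K. GHK: Vm = 55.9·log₁₀[(Kₒ + α·Naₒ)/(Kᵢ + α·Naᵢ)].
10^(Vm/55.9) = 10^(54.0/55.9) = 9.2472
So 9.2472·(Kᵢ + α·Naᵢ) = Kₒ + α·Naₒ → α = (9.2472·139.0 − 7.87) / (148.0 − 9.2472·6.37)
α = (1285 − 7.87) / (148.0 − 58.9) = 1277/89.1 = 14.34

14.3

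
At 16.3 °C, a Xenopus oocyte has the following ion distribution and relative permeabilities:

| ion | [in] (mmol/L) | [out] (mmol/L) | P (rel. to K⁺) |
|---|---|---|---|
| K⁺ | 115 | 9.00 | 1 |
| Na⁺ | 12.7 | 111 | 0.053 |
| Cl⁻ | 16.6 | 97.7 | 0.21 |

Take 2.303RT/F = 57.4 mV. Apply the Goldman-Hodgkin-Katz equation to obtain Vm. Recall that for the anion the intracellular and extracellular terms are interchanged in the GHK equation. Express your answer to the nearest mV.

-50 mV

Vm = 57.4 · log₁₀[(Σ P·[cation]ₒ + Σ P·[anion]ᵢ) / (Σ P·[cation]ᵢ + Σ P·[anion]ₒ)]
Numerator = 1×9.00 + 0.053×111 + 0.21×16.6 = 18.37
Denominator = 1×115 + 0.053×12.7 + 0.21×97.7 = 136.2
Vm = 57.4 · log₁₀(0.13488) = 57.4 × (-0.8701) = -49.94 mV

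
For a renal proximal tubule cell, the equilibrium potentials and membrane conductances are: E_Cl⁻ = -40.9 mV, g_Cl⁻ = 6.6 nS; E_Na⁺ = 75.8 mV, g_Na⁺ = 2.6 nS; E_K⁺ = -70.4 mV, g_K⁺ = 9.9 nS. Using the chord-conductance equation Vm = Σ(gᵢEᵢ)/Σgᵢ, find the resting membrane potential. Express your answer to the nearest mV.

Σ gᵢEᵢ = 6.6·(-40.9) + 2.6·(75.8) + 9.9·(-70.4) = -769.82
Σ gᵢ = 6.6 + 2.6 + 9.9 = 19.1
Vm = -769.82 / 19.1 = -40.30 mV

-40 mV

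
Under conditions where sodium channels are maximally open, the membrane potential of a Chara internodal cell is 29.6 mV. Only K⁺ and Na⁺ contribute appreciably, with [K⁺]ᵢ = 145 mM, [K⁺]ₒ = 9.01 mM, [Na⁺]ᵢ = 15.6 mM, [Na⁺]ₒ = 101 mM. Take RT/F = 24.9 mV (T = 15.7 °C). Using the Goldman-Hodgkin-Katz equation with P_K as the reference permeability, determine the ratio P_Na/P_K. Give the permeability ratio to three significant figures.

9.38

Let α = P_Na/P_K. GHK: Vm = 24.9·ln[(Kₒ + α·Naₒ)/(Kᵢ + α·Naᵢ)].
e^(Vm/24.9) = e^(29.6/24.9) = 3.283
So 3.283·(Kᵢ + α·Naᵢ) = Kₒ + α·Naₒ → α = (3.283·145.0 − 9.01) / (101.0 − 3.283·15.6)
α = (476 − 9.01) / (101.0 − 51.21) = 467/49.79 = 9.381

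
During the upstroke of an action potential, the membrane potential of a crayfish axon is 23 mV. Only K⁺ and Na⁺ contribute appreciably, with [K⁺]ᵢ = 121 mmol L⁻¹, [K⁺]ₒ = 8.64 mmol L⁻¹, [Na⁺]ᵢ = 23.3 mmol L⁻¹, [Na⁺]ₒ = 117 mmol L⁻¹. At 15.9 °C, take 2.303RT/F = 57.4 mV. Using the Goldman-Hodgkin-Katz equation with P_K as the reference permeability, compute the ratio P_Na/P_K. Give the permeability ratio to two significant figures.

Let α = P_Na/P_K. GHK: Vm = 57.4·log₁₀[(Kₒ + α·Naₒ)/(Kᵢ + α·Naᵢ)].
10^(Vm/57.4) = 10^(23.0/57.4) = 2.5159
So 2.5159·(Kᵢ + α·Naᵢ) = Kₒ + α·Naₒ → α = (2.5159·121.0 − 8.64) / (117.0 − 2.5159·23.3)
α = (304.4 − 8.64) / (117.0 − 58.62) = 295.8/58.38 = 5.067

5.1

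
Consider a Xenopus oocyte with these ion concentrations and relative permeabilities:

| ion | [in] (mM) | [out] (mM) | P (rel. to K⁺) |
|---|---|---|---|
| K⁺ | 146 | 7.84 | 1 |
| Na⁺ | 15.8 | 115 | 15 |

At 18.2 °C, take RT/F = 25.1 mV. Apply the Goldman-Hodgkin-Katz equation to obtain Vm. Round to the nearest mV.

38 mV

Vm = 25.1 · ln[(Σ P·[cation]ₒ + Σ P·[anion]ᵢ) / (Σ P·[cation]ᵢ + Σ P·[anion]ₒ)]
Numerator = 1×7.84 + 15×115 = 1733
Denominator = 1×146 + 15×15.8 = 383
Vm = 25.1 · ln(4.5244) = 25.1 × (1.5095) = 37.89 mV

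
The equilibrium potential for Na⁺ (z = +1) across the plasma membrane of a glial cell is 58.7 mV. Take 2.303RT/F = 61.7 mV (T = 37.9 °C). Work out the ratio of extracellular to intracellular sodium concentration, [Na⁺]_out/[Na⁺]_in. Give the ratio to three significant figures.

8.94

log₁₀([out]/[in]) = E·z/(61.7) = 58.7 × 1 / 61.7 = 0.9514
[out]/[in] = 10^(0.9514) = 8.941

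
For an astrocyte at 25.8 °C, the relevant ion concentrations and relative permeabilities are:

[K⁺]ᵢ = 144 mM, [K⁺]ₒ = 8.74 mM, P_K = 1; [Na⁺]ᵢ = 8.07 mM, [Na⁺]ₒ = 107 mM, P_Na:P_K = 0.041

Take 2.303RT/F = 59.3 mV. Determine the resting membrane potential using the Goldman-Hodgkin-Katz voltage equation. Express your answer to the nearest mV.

Vm = 59.3 · log₁₀[(Σ P·[cation]ₒ + Σ P·[anion]ᵢ) / (Σ P·[cation]ᵢ + Σ P·[anion]ₒ)]
Numerator = 1×8.74 + 0.041×107 = 13.13
Denominator = 1×144 + 0.041×8.07 = 144.3
Vm = 59.3 · log₁₀(0.090951) = 59.3 × (-1.0412) = -61.74 mV

-62 mV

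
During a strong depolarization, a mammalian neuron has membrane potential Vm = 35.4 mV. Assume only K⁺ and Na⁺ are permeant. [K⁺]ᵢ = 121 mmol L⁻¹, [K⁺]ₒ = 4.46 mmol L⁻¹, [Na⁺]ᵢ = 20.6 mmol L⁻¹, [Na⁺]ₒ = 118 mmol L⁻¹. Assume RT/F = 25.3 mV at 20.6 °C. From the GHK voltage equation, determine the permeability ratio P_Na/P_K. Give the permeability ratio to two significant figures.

14

Let α = P_Na/P_K. GHK: Vm = 25.3·ln[(Kₒ + α·Naₒ)/(Kᵢ + α·Naᵢ)].
e^(Vm/25.3) = e^(35.4/25.3) = 4.052
So 4.052·(Kᵢ + α·Naᵢ) = Kₒ + α·Naₒ → α = (4.052·121.0 − 4.46) / (118.0 − 4.052·20.6)
α = (490.3 − 4.46) / (118.0 − 83.47) = 485.8/34.53 = 14.07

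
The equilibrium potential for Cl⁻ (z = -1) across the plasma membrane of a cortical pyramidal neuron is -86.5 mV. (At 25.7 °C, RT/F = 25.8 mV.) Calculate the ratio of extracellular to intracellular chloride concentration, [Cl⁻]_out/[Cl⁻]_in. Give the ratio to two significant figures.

29

ln([out]/[in]) = E·z/(25.8) = -86.5 × -1 / 25.8 = 3.3527
[out]/[in] = e^(3.3527) = 28.58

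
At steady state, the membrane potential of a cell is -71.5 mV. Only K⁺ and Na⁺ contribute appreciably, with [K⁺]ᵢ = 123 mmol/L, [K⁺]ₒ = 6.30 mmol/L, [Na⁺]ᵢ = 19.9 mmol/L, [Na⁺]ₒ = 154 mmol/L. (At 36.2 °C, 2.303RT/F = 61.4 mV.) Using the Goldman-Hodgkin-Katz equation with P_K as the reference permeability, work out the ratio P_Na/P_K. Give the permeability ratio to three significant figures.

Let α = P_Na/P_K. GHK: Vm = 61.4·log₁₀[(Kₒ + α·Naₒ)/(Kᵢ + α·Naᵢ)].
10^(Vm/61.4) = 10^(-71.5/61.4) = 0.068471
So 0.068471·(Kᵢ + α·Naᵢ) = Kₒ + α·Naₒ → α = (0.068471·123.0 − 6.3) / (154.0 − 0.068471·19.9)
α = (8.422 − 6.3) / (154.0 − 1.363) = 2.122/152.6 = 0.0139

0.0139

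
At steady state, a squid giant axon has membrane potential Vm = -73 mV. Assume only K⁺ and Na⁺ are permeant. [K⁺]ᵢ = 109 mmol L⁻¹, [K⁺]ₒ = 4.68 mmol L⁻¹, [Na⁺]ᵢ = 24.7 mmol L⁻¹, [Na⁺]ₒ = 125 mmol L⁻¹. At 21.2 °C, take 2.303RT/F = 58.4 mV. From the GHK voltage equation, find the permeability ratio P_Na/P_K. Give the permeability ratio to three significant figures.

0.0117

Let α = P_Na/P_K. GHK: Vm = 58.4·log₁₀[(Kₒ + α·Naₒ)/(Kᵢ + α·Naᵢ)].
10^(Vm/58.4) = 10^(-73.0/58.4) = 0.056234
So 0.056234·(Kᵢ + α·Naᵢ) = Kₒ + α·Naₒ → α = (0.056234·109.0 − 4.68) / (125.0 − 0.056234·24.7)
α = (6.13 − 4.68) / (125.0 − 1.389) = 1.45/123.6 = 0.01173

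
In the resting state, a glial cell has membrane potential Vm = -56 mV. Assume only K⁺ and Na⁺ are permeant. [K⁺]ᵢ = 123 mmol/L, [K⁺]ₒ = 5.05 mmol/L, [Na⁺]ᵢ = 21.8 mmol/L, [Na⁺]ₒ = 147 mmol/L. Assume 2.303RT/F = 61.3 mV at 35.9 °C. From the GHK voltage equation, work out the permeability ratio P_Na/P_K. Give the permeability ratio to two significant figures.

Let α = P_Na/P_K. GHK: Vm = 61.3·log₁₀[(Kₒ + α·Naₒ)/(Kᵢ + α·Naᵢ)].
10^(Vm/61.3) = 10^(-56.0/61.3) = 0.12203
So 0.12203·(Kᵢ + α·Naᵢ) = Kₒ + α·Naₒ → α = (0.12203·123.0 − 5.05) / (147.0 − 0.12203·21.8)
α = (15.01 − 5.05) / (147.0 − 2.66) = 9.959/144.3 = 0.069

0.069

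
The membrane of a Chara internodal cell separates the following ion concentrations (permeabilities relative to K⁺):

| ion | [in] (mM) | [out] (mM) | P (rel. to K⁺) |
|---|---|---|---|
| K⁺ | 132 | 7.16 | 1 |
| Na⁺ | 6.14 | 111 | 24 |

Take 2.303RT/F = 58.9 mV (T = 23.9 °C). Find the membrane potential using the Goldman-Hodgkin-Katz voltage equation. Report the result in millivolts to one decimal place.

57.8 mV

Vm = 58.9 · log₁₀[(Σ P·[cation]ₒ + Σ P·[anion]ᵢ) / (Σ P·[cation]ᵢ + Σ P·[anion]ₒ)]
Numerator = 1×7.16 + 24×111 = 2671
Denominator = 1×132 + 24×6.14 = 279.4
Vm = 58.9 · log₁₀(9.5617) = 58.9 × (0.9805) = 57.75 mV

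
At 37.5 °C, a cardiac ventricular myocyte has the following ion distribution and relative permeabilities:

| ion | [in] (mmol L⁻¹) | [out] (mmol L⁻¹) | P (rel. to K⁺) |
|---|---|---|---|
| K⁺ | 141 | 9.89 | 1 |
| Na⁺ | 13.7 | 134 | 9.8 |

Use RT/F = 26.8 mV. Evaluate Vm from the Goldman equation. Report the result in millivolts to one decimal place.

42.1 mV

Vm = 26.8 · ln[(Σ P·[cation]ₒ + Σ P·[anion]ᵢ) / (Σ P·[cation]ᵢ + Σ P·[anion]ₒ)]
Numerator = 1×9.89 + 9.8×134 = 1323
Denominator = 1×141 + 9.8×13.7 = 275.3
Vm = 26.8 · ln(4.8067) = 26.8 × (1.5700) = 42.08 mV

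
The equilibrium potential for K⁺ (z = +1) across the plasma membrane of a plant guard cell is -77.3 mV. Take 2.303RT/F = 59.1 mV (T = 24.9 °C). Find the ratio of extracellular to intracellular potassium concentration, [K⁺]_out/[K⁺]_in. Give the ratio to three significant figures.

0.0492

log₁₀([out]/[in]) = E·z/(59.1) = -77.3 × 1 / 59.1 = -1.3080
[out]/[in] = 10^(-1.3080) = 0.04921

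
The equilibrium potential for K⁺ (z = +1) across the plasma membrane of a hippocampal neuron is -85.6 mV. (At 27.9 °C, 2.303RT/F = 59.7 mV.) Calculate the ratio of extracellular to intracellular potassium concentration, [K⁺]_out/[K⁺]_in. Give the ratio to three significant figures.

0.0368

log₁₀([out]/[in]) = E·z/(59.7) = -85.6 × 1 / 59.7 = -1.4338
[out]/[in] = 10^(-1.4338) = 0.03683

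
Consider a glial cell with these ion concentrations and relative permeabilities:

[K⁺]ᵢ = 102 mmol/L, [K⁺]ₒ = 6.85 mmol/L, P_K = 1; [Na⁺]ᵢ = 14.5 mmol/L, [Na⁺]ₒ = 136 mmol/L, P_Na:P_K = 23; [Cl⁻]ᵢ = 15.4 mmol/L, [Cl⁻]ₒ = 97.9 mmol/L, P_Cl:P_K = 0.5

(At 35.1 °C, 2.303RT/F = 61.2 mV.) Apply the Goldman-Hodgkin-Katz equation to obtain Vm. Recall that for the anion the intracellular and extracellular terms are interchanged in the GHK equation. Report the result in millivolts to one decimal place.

Vm = 61.2 · log₁₀[(Σ P·[cation]ₒ + Σ P·[anion]ᵢ) / (Σ P·[cation]ᵢ + Σ P·[anion]ₒ)]
Numerator = 1×6.85 + 23×136 + 0.5×15.4 = 3143
Denominator = 1×102 + 23×14.5 + 0.5×97.9 = 484.4
Vm = 61.2 · log₁₀(6.4868) = 61.2 × (0.8120) = 49.70 mV

49.7 mV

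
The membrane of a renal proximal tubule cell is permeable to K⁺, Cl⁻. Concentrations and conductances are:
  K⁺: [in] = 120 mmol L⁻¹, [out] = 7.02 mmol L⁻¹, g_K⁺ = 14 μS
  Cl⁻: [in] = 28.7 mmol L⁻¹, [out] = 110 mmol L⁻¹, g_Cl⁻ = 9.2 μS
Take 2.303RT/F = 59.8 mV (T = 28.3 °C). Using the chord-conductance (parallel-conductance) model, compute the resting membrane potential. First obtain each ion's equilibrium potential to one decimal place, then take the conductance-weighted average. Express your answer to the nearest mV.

-58 mV

E_K⁺ = (59.8/1)·log₁₀(7.02/120) = -73.7 mV
E_Cl⁻ = (59.8/-1)·log₁₀(110/28.7) = -34.9 mV
Vm = (Σ gᵢEᵢ)/(Σ gᵢ) = (14·-73.7 + 9.2·-34.9) / (14 + 9.2)
= -1352.88 / 23.2 = -58.31 mV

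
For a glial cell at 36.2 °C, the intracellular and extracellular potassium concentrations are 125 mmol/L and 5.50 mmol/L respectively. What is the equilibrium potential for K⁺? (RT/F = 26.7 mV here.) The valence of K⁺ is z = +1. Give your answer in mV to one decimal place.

E = (26.7/z) · ln([K⁺]_out/[K⁺]_in) with z = +1.
= (26.7/1) · ln(5.50/125) = 26.70 · ln(0.044)
= 26.70 · (-3.1236) = -83.40 mV

-83.4 mV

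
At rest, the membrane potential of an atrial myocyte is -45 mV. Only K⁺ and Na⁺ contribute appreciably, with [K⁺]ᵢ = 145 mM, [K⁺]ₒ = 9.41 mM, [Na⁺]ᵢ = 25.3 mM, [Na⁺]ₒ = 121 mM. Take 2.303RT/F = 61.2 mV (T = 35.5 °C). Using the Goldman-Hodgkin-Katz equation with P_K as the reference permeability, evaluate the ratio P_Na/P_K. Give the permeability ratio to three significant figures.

Let α = P_Na/P_K. GHK: Vm = 61.2·log₁₀[(Kₒ + α·Naₒ)/(Kᵢ + α·Naᵢ)].
10^(Vm/61.2) = 10^(-45.0/61.2) = 0.18395
So 0.18395·(Kᵢ + α·Naᵢ) = Kₒ + α·Naₒ → α = (0.18395·145.0 − 9.41) / (121.0 − 0.18395·25.3)
α = (26.67 − 9.41) / (121.0 − 4.654) = 17.26/116.3 = 0.1484

0.148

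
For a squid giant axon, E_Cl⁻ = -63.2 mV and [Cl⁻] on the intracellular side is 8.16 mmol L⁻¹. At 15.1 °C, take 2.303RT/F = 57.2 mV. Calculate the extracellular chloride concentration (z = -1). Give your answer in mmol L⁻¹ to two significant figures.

100 mmol L⁻¹

Nernst: E = (57.2/-1) · log₁₀([out]/[in]), so log₁₀([out]/[in]) = -63.2 × -1 / 57.2 = 1.1049.
[out]/[in] = 10^(1.1049) = 12.73.
[out] = 12.73 × 8.16 = 103.9 mmol L⁻¹.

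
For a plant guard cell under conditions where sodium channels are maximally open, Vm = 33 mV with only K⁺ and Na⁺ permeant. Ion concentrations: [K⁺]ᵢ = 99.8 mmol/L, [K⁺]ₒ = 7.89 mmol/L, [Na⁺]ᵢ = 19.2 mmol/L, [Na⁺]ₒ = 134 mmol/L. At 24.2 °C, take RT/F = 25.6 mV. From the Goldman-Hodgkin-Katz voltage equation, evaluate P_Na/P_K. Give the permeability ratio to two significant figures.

Let α = P_Na/P_K. GHK: Vm = 25.6·ln[(Kₒ + α·Naₒ)/(Kᵢ + α·Naᵢ)].
e^(Vm/25.6) = e^(33.0/25.6) = 3.6294
So 3.6294·(Kᵢ + α·Naᵢ) = Kₒ + α·Naₒ → α = (3.6294·99.8 − 7.89) / (134.0 − 3.6294·19.2)
α = (362.2 − 7.89) / (134.0 − 69.68) = 354.3/64.32 = 5.509

5.5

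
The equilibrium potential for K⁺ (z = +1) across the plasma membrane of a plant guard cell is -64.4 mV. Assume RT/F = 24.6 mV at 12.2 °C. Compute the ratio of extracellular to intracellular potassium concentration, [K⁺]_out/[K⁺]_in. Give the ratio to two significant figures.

0.073

ln([out]/[in]) = E·z/(24.6) = -64.4 × 1 / 24.6 = -2.6179
[out]/[in] = e^(-2.6179) = 0.07296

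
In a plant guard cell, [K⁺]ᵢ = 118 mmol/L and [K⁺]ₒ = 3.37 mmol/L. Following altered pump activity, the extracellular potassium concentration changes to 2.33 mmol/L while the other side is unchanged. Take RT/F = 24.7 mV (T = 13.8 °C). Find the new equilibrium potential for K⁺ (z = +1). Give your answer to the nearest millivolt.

After the shift: [K⁺]_out = 2.33, [K⁺]_in = 118 mmol/L.
E_new = (24.7/1)·ln(2.33/118) = 24.70 · (-3.9248) = -96.94 mV

-97 mV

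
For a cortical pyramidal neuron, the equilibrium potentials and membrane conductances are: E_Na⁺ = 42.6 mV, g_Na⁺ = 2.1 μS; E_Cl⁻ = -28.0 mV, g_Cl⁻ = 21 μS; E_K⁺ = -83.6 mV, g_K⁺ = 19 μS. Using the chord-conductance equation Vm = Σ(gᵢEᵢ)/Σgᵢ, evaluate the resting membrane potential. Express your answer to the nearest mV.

-50 mV

Σ gᵢEᵢ = 2.1·(42.6) + 21·(-28.0) + 19·(-83.6) = -2086.94
Σ gᵢ = 2.1 + 21 + 19 = 42.1
Vm = -2086.94 / 42.1 = -49.57 mV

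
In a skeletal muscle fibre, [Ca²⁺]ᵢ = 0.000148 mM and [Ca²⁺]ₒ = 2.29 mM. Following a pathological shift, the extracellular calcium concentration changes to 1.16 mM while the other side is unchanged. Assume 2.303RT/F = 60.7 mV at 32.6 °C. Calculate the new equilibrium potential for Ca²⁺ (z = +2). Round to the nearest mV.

After the shift: [Ca²⁺]_out = 1.16, [Ca²⁺]_in = 0.000148 mM.
E_new = (60.7/2)·log₁₀(1.16/0.000148) = 30.35 · (3.8942) = 118.19 mV

118 mV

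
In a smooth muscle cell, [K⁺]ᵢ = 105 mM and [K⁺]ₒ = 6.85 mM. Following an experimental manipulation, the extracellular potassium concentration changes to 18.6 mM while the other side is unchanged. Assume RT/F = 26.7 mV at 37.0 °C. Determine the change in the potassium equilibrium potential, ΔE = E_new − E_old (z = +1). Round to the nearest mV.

E_old = (26.7/1)·ln(6.85/105) = -72.88 mV
E_new = (26.7/1)·ln(18.6/105) = -46.21 mV
ΔE = -46.21 − (-72.88) = 26.67 mV

27 mV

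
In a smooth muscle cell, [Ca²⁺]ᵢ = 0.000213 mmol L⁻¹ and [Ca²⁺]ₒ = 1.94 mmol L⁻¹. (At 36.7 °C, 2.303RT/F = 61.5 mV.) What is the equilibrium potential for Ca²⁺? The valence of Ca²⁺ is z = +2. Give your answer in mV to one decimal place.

121.8 mV

E = (61.5/z) · log₁₀([Ca²⁺]_out/[Ca²⁺]_in) with z = +2.
= (61.5/2) · log₁₀(1.94/0.000213) = 30.75 · log₁₀(9108)
= 30.75 · (3.9594) = 121.75 mV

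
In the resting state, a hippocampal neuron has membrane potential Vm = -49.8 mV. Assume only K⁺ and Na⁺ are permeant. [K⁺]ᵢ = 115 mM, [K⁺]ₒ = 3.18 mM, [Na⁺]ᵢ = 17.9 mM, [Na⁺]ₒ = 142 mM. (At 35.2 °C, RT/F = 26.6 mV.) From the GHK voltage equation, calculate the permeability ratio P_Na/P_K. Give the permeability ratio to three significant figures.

0.104

Let α = P_Na/P_K. GHK: Vm = 26.6·ln[(Kₒ + α·Naₒ)/(Kᵢ + α·Naᵢ)].
e^(Vm/26.6) = e^(-49.8/26.6) = 0.15379
So 0.15379·(Kᵢ + α·Naᵢ) = Kₒ + α·Naₒ → α = (0.15379·115.0 − 3.18) / (142.0 − 0.15379·17.9)
α = (17.69 − 3.18) / (142.0 − 2.753) = 14.51/139.2 = 0.1042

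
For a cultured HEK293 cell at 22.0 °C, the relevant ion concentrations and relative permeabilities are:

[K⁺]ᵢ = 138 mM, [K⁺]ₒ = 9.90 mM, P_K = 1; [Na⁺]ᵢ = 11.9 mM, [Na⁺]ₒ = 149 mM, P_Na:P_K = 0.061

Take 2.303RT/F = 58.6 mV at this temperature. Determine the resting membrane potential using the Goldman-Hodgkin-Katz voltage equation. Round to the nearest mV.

Vm = 58.6 · log₁₀[(Σ P·[cation]ₒ + Σ P·[anion]ᵢ) / (Σ P·[cation]ᵢ + Σ P·[anion]ₒ)]
Numerator = 1×9.90 + 0.061×149 = 18.99
Denominator = 1×138 + 0.061×11.9 = 138.7
Vm = 58.6 · log₁₀(0.13688) = 58.6 × (-0.8637) = -50.61 mV

-51 mV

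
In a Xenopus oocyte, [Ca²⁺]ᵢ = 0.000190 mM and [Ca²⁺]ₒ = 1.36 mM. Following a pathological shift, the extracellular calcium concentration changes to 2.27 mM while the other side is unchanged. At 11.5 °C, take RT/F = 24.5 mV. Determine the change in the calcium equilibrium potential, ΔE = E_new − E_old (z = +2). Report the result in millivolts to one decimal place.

E_old = (24.5/2)·ln(1.36/0.000190) = 108.73 mV
E_new = (24.5/2)·ln(2.27/0.000190) = 115.01 mV
ΔE = 115.01 − (108.73) = 6.28 mV

6.3 mV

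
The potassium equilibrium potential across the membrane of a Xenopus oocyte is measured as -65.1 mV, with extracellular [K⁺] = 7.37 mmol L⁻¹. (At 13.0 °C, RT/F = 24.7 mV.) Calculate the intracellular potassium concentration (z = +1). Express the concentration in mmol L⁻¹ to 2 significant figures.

Nernst: E = (24.7/1) · ln([out]/[in]), so ln([out]/[in]) = -65.1 × 1 / 24.7 = -2.6356.
[out]/[in] = e^(-2.6356) = 0.07167.
[in] = 7.37 / 0.07167 = 102.8 mmol L⁻¹.

100 mmol L⁻¹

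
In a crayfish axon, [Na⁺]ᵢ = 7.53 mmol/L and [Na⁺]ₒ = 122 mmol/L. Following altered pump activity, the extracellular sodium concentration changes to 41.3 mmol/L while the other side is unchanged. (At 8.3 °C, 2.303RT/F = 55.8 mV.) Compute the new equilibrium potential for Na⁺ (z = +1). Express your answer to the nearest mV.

41 mV

After the shift: [Na⁺]_out = 41.3, [Na⁺]_in = 7.53 mmol/L.
E_new = (55.8/1)·log₁₀(41.3/7.53) = 55.80 · (0.7392) = 41.24 mV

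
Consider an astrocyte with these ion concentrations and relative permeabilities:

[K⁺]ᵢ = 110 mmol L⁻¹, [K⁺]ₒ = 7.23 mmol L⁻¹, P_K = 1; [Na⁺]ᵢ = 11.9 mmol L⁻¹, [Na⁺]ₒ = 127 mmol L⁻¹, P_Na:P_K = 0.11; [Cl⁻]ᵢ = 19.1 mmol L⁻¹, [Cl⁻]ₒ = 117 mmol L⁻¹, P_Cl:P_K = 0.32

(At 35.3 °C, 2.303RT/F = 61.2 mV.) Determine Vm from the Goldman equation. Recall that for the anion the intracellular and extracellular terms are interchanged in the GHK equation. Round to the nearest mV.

Vm = 61.2 · log₁₀[(Σ P·[cation]ₒ + Σ P·[anion]ᵢ) / (Σ P·[cation]ᵢ + Σ P·[anion]ₒ)]
Numerator = 1×7.23 + 0.11×127 + 0.32×19.1 = 27.31
Denominator = 1×110 + 0.11×11.9 + 0.32×117 = 148.7
Vm = 61.2 · log₁₀(0.18361) = 61.2 × (-0.7361) = -45.05 mV

-45 mV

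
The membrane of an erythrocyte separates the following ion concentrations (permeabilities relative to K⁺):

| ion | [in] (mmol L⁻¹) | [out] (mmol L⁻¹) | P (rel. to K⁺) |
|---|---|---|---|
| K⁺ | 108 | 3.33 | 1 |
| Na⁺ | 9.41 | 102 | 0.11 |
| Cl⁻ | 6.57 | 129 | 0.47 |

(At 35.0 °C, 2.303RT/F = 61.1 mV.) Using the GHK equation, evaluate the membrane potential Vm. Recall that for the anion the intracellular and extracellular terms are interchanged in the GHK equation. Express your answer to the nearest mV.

-60 mV

Vm = 61.1 · log₁₀[(Σ P·[cation]ₒ + Σ P·[anion]ᵢ) / (Σ P·[cation]ᵢ + Σ P·[anion]ₒ)]
Numerator = 1×3.33 + 0.11×102 + 0.47×6.57 = 17.64
Denominator = 1×108 + 0.11×9.41 + 0.47×129 = 169.7
Vm = 61.1 · log₁₀(0.10396) = 61.1 × (-0.9831) = -60.07 mV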